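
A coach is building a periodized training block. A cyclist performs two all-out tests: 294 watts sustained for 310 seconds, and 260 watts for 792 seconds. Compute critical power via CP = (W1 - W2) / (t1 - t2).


W1 = P1 * t1 = 294 * 310 = 91140 J
W2 = P2 * t2 = 260 * 792 = 205920 J
CP = (91140 - 205920) / (310 - 792)
= 238.13 W

238.13 W


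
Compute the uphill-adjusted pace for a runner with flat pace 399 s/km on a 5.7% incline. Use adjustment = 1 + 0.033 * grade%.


Adjustment factor = 1 + 0.033 * 5.7 = 1.1881
Grade-adjusted pace = 399 * 1.1881 = 474.05 s/km

474.05 s/km


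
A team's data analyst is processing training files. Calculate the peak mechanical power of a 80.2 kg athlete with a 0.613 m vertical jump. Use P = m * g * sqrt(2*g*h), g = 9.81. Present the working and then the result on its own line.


First, sqrt(2gh) = sqrt(2 * 9.81 * 0.613)
= sqrt(12.02706) = 3.468005 m/s
Power = 80.2 * 9.81 * 3.468005 = 2728.49 W

2728.49 W


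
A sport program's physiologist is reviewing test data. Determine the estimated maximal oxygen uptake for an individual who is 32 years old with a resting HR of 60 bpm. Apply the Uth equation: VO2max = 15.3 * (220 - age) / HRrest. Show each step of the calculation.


HRmax = 220 - 32 = 188
VO2max = 15.3 * (188 / 60)
= 15.3 * 3.1333
= 47.94 mL/kg/min

47.94 mL/kg/min


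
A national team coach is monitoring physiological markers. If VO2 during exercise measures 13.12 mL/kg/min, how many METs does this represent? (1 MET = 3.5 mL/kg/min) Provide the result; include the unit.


METs = VO2 / 3.5 = 13.12 / 3.5 = 3.75

3.75 METs


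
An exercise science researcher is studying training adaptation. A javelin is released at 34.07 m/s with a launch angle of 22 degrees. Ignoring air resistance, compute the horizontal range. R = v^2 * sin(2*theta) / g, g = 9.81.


Launch speed squared = 1160.7649
sin(2 * 22 deg) = 0.694658
Range = 1160.7649 * 0.694658 / 9.81
= 82.195 m

82.195 m


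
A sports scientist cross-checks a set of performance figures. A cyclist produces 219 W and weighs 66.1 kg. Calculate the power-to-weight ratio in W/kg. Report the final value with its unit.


P/W = power / mass
= 219 / 66.1
= 3.313 W/kg

3.313 W/kg


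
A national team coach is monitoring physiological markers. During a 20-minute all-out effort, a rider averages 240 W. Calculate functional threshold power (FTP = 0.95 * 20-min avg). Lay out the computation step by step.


FTP = 0.95 * 240
= 228.0 W

228.0 W


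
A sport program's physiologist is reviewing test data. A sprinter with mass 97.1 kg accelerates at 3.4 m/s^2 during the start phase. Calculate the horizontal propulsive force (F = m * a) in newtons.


F = m * a
= 97.1 * 3.4
= 330.14 N

330.14 N


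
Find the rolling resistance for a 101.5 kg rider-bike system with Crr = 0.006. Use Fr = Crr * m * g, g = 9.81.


m * g = 101.5 * 9.81 = 995.715 N
Fr = 0.006 * 995.715 = 5.974 N

5.974 N


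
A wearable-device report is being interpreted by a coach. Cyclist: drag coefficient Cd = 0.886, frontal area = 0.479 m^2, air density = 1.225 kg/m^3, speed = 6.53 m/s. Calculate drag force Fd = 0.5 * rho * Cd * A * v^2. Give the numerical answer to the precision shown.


v^2 = 6.53^2 = 42.6409
Fd = 0.5 * 1.225 * 0.886 * 0.479 * 42.6409
= 11.084 N

11.084 N


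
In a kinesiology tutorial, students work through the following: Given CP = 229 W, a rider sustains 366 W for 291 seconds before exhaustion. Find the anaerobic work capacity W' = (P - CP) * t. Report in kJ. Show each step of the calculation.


Excess power = 366 - 229 = 137 W
Work above CP = 137 * 291 = 39867 J
W' = 39.867 kJ

39.867 kJ


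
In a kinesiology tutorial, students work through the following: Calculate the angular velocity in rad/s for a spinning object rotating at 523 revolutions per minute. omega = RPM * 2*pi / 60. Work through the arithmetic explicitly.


omega = RPM * 2*pi / 60
= 523 * 6.28318531 / 60
= 54.768 rad/s

54.768 rad/s


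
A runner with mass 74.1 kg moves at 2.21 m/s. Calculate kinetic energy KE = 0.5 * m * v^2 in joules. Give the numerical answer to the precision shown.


v^2 = 2.21^2 = 4.8841
KE = 0.5 * 74.1 * 4.8841
= 180.96 J

180.96 J


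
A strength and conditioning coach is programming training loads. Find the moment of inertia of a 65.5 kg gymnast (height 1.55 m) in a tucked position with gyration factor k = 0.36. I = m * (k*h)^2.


Radius of gyration = 0.36 * 1.55 = 0.558 m
I = 65.5 * 0.558^2
= 65.5 * 0.311364
= 20.394 kg*m^2

20.394 kg*m^2


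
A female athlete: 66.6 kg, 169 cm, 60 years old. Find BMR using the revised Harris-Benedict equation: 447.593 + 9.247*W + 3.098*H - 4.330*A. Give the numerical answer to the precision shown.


Intercept = 447.593
Weight contribution = 9.247 * 66.6 = 615.8502
Height contribution = 3.098 * 169 = 523.562
Age contribution = 4.33 * 60 = 259.8
BMR = 447.593 + 615.8502 + 523.562 - 259.8
= 1327.21 kcal/day

1327.21 kcal/day


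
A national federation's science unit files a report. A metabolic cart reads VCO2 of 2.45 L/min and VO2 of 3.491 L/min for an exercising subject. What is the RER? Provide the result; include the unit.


RER = VCO2 / VO2 = 2.45 / 3.491 = 0.7018

0.7018


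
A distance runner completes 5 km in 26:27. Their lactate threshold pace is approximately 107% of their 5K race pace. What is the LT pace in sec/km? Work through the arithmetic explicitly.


Convert to seconds: 26 min 27 s = 1587 s
Pace per km = 1587 / 5 = 317.4 s/km
LT pace = 317.4 * 1.07 = 339.62 s/km

339.62 s/km


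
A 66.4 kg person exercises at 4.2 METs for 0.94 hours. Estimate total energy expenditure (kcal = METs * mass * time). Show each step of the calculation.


Energy = METs * mass(kg) * time(h)
= 4.2 * 66.4 * 0.94
= 262.15 kcal

262.15 kcal


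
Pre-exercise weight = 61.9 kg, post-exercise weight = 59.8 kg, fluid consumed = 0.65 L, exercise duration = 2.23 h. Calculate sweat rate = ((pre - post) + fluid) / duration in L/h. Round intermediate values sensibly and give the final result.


Weight loss = 61.9 - 59.8 = 2.1 kg (approx L)
Total sweat = 2.1 + 0.65 = 2.75 L
Sweat rate = 2.75 / 2.23 = 1.233 L/h

1.233 L/h


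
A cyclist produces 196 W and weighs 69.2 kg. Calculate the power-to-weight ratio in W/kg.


P/W = power / mass
= 196 / 69.2
= 2.832 W/kg

2.832 W/kg


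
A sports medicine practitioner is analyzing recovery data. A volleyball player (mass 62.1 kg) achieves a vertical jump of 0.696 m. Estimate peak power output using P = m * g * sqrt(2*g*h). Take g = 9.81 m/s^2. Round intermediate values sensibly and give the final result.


2 * g * h = 2 * 9.81 * 0.696 = 13.65552
sqrt(13.65552) = 3.695338 m/s
P = 62.1 * 9.81 * 3.695338 = 2251.2 W

2251.2 W


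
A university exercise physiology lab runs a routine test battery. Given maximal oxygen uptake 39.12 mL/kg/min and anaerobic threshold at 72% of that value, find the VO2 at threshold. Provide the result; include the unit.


Percentage as decimal = 0.72
VO2 at AT = 39.12 * 0.72 = 28.17 mL/kg/min

28.17 mL/kg/min


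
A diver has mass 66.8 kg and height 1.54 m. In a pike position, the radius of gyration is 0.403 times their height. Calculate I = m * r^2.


r = 0.403 * 1.54 = 0.62062 m
I = m * r^2 = 66.8 * 0.385169 = 25.729 kg*m^2

25.729 kg*m^2


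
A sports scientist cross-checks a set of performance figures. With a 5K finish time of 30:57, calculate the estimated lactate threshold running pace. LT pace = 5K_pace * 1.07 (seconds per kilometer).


Race duration = 1857 s for 5 km
Average pace = 1857 / 5 = 371.4 s/km
LT pace = 371.4 * 1.07
= 397.4 s/km

397.4 s/km


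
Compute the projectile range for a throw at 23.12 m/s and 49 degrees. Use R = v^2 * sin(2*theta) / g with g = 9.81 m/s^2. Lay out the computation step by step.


Two times the angle = 98 degrees
sin(98) = 0.990268
R = 534.5344 * 0.990268 / 9.81 = 53.958 m

53.958 m


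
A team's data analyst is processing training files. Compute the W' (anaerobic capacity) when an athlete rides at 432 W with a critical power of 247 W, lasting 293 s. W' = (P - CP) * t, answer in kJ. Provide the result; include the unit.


Above-CP power = 185 W
Duration = 293 s
W' = 185 * 293 = 54205 J
Convert: 54205 / 1000 = 54.205 kJ

54.205 kJ


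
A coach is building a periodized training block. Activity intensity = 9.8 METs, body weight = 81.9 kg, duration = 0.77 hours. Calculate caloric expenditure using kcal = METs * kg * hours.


kcal = 9.8 * 81.9 * 0.77
= 802.62 * 0.77
= 618.02 kcal

618.02 kcal


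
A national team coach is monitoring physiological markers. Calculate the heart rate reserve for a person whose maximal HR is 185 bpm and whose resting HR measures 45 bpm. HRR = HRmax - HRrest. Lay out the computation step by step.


HRmax = 185 bpm
HRrest = 45 bpm
HRR = 185 - 45 = 140 bpm

140 bpm


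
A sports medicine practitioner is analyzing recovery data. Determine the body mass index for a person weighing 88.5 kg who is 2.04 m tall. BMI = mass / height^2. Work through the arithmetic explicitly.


BMI = mass / height^2
= 88.5 / 2.04^2
= 88.5 / 4.1616
= 21.27 kg/m^2

21.27 kg/m^2


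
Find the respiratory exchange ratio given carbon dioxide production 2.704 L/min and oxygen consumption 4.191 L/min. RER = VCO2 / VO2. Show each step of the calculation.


VCO2 = 2.704 L/min
VO2 = 4.191 L/min
RER = 2.704 / 4.191 = 0.6452

0.6452


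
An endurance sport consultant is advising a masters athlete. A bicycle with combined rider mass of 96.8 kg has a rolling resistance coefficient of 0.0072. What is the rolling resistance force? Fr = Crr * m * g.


Fr = 0.0072 * 96.8 * 9.81
= 0.69696 * 9.81
= 6.837 N

6.837 N


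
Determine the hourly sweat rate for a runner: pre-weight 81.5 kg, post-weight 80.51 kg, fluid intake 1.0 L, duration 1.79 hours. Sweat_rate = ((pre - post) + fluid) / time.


Mass lost = 81.5 - 80.51 = 0.99 kg
Add fluid consumed: 0.99 + 1.0 = 1.99 L total sweat
Sweat rate = 1.99 / 1.79 = 1.112 L/h

1.112 L/h


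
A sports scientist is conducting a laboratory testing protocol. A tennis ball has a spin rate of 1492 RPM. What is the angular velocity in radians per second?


Convert RPM to rad/s: multiply by 2*pi and divide by 60
omega = 1492 * 2 * pi / 60
= 156.242 rad/s

156.242 rad/s


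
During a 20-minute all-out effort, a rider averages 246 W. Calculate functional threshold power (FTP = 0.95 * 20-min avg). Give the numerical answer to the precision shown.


FTP = 0.95 * 246
= 233.7 W

233.7 W


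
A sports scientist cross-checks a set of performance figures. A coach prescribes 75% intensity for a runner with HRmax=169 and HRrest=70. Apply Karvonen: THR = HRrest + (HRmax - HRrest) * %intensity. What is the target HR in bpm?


Heart rate reserve = 169 - 70 = 99
Intensity fraction = 75 / 100 = 0.75
THR = 70 + 99 * 0.75 = 144.25 bpm

144.25 bpm


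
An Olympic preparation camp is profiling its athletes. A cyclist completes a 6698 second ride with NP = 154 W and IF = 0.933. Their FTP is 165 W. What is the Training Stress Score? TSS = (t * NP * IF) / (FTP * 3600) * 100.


t * NP * IF = 6698 * 154 * 0.933 = 962382.036
FTP * 3600 = 594000
TSS = (962382.036 / 594000) * 100 = 162.02

162.02 TSS


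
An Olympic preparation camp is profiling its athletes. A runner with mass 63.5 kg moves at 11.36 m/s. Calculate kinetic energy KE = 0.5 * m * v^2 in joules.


v^2 = 11.36^2 = 129.0496
KE = 0.5 * 63.5 * 129.0496
= 4097.32 J

4097.32 J


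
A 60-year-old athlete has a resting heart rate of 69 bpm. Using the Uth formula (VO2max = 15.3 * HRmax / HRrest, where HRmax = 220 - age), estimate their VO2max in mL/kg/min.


HRmax = 220 - 60 = 160 bpm
Ratio = HRmax / HRrest = 160 / 69 = 2.3188
VO2max = 15.3 * 2.3188 = 35.48 mL/kg/min

35.48 mL/kg/min


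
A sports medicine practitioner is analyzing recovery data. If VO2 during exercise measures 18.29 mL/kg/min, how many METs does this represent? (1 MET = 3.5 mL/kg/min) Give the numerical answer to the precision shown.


METs = VO2 / 3.5 = 18.29 / 3.5 = 5.23

5.23 METs


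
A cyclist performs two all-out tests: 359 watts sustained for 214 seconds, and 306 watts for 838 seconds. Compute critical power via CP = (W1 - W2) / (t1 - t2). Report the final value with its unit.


W1 = P1 * t1 = 359 * 214 = 76826 J
W2 = P2 * t2 = 306 * 838 = 256428 J
CP = (76826 - 256428) / (214 - 838)
= 287.82 W

287.82 W


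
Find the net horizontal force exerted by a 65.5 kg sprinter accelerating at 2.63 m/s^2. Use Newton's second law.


Newton's second law: F = m * a
F = 65.5 * 2.63 = 172.27 N

172.27 N


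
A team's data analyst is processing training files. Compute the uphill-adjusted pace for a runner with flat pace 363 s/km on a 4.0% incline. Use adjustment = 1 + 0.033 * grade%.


Adjustment factor = 1 + 0.033 * 4.0 = 1.132
Grade-adjusted pace = 363 * 1.132 = 410.92 s/km

410.92 s/km


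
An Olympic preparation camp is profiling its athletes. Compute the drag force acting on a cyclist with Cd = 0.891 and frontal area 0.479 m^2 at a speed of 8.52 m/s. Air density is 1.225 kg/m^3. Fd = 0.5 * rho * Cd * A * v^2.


Step 1: v^2 = 72.5904
Step 2: Fd = 0.5 * 1.225 * 0.891 * 0.479 * 72.5904
= 18.976 N

18.976 N


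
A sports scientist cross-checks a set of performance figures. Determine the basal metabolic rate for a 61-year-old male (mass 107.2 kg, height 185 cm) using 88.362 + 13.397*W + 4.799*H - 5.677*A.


BMR = 88.362 + 13.397*107.2 + 4.799*185 - 5.677*61
= 2066.04 kcal/day

2066.04 kcal/day


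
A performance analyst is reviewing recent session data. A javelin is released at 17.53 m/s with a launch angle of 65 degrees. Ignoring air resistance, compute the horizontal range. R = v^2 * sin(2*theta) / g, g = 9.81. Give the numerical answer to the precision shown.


Launch speed squared = 307.3009
sin(2 * 65 deg) = 0.766044
Range = 307.3009 * 0.766044 / 9.81
= 23.997 m

23.997 m


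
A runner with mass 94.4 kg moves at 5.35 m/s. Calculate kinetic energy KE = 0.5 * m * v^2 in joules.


v^2 = 5.35^2 = 28.6225
KE = 0.5 * 94.4 * 28.6225
= 1350.98 J

1350.98 J


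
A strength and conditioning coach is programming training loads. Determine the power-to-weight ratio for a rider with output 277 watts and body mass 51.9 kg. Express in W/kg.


P/W = 277 / 51.9 = 5.337 W/kg

5.337 W/kg


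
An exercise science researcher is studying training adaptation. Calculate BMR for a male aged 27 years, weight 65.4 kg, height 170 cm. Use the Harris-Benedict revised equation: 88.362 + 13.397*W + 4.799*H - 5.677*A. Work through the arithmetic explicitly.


Substituting values:
W term = 13.397 * 65.4 = 876.1638
H term = 4.799 * 170 = 815.83
A term = 5.677 * 27 = 153.279
BMR = 1627.08 kcal/day

1627.08 kcal/day


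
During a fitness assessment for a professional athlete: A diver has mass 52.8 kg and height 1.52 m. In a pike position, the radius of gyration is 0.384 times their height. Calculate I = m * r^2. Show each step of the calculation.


r = 0.384 * 1.52 = 0.58368 m
I = m * r^2 = 52.8 * 0.340682 = 17.988 kg*m^2

17.988 kg*m^2


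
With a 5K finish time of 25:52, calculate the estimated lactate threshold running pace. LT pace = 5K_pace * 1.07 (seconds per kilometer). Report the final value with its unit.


Race duration = 1552 s for 5 km
Average pace = 1552 / 5 = 310.4 s/km
LT pace = 310.4 * 1.07
= 332.13 s/km

332.13 s/km


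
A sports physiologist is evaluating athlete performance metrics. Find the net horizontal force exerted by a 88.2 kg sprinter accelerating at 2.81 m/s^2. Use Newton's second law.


Newton's second law: F = m * a
F = 88.2 * 2.81 = 247.84 N

247.84 N


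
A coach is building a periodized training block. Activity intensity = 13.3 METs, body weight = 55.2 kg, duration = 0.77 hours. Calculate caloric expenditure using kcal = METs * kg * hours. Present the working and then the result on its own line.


kcal = 13.3 * 55.2 * 0.77
= 734.16 * 0.77
= 565.3 kcal

565.3 kcal


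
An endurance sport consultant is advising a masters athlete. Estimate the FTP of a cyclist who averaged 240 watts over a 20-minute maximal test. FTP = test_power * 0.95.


FTP = 240 * 0.95 = 228.0 W

228.0 W


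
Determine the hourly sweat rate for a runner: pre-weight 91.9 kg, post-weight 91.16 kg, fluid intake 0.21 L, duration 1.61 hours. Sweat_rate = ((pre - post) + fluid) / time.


Mass lost = 91.9 - 91.16 = 0.74 kg
Add fluid consumed: 0.74 + 0.21 = 0.95 L total sweat
Sweat rate = 0.95 / 1.61 = 0.59 L/h

0.59 L/h


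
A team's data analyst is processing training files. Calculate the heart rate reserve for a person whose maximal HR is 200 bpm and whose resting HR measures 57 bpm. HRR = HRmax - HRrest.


HRmax = 200 bpm
HRrest = 57 bpm
HRR = 200 - 57 = 143 bpm

143 bpm


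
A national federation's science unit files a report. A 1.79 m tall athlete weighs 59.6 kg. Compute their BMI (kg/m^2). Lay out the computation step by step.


height^2 = 3.2041 m^2
BMI = 59.6 / 3.2041 = 18.6 kg/m^2

18.6 kg/m^2


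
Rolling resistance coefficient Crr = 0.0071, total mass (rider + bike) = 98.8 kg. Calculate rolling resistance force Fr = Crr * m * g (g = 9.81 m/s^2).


Fr = Crr * m * g
= 0.0071 * 98.8 * 9.81
= 6.882 N

6.882 N


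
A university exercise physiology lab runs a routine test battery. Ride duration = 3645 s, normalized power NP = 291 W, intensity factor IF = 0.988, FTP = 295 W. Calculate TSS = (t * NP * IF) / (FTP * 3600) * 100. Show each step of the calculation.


Numerator = 3645 * 291 * 0.988 = 1047966.66
Denominator = 295 * 3600 = 1062000
TSS = 1047966.66 / 1062000 * 100
= 98.68

98.68 TSS


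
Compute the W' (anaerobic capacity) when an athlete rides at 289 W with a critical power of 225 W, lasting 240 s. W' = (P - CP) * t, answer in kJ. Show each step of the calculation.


Above-CP power = 64 W
Duration = 240 s
W' = 64 * 240 = 15360 J
Convert: 15360 / 1000 = 15.36 kJ

15.36 kJ


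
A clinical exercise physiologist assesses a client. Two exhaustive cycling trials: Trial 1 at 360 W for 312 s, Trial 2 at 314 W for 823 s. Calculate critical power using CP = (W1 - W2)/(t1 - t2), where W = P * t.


W1 = 360 * 312 = 112320 J
W2 = 314 * 823 = 258422 J
CP = (112320 - 258422) / (312 - 823)
= -146102 / -511
= 285.91 W

285.91 W


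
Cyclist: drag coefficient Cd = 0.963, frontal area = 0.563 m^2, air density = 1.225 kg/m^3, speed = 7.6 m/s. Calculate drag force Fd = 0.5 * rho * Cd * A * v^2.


v^2 = 7.6^2 = 57.76
Fd = 0.5 * 1.225 * 0.963 * 0.563 * 57.76
= 19.181 N

19.181 N


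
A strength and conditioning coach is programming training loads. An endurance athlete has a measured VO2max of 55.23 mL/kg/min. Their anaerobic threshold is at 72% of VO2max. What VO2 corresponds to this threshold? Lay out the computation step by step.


Anaerobic threshold VO2 = VO2max * 72%
= 55.23 * 0.72
= 39.77 mL/kg/min

39.77 mL/kg/min


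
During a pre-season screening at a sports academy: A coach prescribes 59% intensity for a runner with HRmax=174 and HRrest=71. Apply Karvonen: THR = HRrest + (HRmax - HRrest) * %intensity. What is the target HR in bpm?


Heart rate reserve = 174 - 71 = 103
Intensity fraction = 59 / 100 = 0.59
THR = 71 + 103 * 0.59 = 131.77 bpm

131.77 bpm


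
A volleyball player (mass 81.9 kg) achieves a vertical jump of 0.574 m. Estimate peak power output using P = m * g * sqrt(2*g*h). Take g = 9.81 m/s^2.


2 * g * h = 2 * 9.81 * 0.574 = 11.26188
sqrt(11.26188) = 3.355872 m/s
P = 81.9 * 9.81 * 3.355872 = 2696.24 W

2696.24 W


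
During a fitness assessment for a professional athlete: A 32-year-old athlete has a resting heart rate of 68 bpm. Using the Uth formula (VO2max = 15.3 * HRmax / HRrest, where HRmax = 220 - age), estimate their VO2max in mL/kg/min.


HRmax = 220 - 32 = 188 bpm
Ratio = HRmax / HRrest = 188 / 68 = 2.7647
VO2max = 15.3 * 2.7647 = 42.3 mL/kg/min

42.3 mL/kg/min


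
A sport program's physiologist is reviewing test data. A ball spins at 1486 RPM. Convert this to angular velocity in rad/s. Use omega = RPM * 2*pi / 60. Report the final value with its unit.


omega = 1486 * 2 * pi / 60
= 1486 * 6.28318531 / 60
= 9336.813 / 60
= 155.614 rad/s

155.614 rad/s


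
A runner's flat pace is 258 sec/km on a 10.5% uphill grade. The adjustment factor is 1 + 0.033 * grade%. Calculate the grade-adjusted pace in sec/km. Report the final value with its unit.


Factor = 1 + 0.033 * 10.5 = 1.3465
Adjusted pace = 258 * 1.3465
= 347.4 sec/km

347.4 s/km


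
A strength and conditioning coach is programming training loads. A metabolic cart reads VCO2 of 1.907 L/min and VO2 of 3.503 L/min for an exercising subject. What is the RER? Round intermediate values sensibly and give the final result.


RER = VCO2 / VO2 = 1.907 / 3.503 = 0.5444

0.5444


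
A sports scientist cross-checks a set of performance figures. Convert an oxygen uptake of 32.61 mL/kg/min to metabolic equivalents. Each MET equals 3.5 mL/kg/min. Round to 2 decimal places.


One MET = 3.5 mL/kg/min
Number of METs = 32.61 / 3.5
= 9.32 METs

9.32 METs


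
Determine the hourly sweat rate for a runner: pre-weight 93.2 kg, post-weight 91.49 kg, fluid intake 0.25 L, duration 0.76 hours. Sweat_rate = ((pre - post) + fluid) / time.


Mass lost = 93.2 - 91.49 = 1.71 kg
Add fluid consumed: 1.71 + 0.25 = 1.96 L total sweat
Sweat rate = 1.96 / 0.76 = 2.579 L/h

2.579 L/h


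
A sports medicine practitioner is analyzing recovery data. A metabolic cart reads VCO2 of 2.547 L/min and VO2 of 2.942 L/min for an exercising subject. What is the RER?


RER = VCO2 / VO2 = 2.547 / 2.942 = 0.8657

0.8657


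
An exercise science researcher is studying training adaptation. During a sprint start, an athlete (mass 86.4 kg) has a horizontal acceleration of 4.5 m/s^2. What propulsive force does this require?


Propulsive force = mass * acceleration
= 86.4 kg * 4.5 m/s^2
= 388.8 N

388.8 N


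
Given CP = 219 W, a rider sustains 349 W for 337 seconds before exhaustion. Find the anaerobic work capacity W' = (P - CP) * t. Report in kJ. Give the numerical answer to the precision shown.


Excess power = 349 - 219 = 130 W
Work above CP = 130 * 337 = 43810 J
W' = 43.81 kJ

43.81 kJ


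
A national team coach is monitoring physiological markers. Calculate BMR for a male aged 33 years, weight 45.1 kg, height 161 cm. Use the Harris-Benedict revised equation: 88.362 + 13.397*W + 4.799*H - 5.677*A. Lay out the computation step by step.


Substituting values:
W term = 13.397 * 45.1 = 604.2047
H term = 4.799 * 161 = 772.639
A term = 5.677 * 33 = 187.341
BMR = 1277.86 kcal/day

1277.86 kcal/day


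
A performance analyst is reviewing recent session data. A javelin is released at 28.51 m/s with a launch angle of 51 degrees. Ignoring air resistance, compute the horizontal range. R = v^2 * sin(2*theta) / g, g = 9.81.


Launch speed squared = 812.8201
sin(2 * 51 deg) = 0.978148
Range = 812.8201 * 0.978148 / 9.81
= 81.046 m

81.046 m


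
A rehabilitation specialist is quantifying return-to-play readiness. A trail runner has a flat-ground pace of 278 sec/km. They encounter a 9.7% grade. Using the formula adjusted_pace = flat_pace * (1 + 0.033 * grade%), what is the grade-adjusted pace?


Grade factor = 1 + 0.033 * 9.7 = 1.3201
Adjusted = 278 * 1.3201 = 366.99 sec/km

366.99 s/km


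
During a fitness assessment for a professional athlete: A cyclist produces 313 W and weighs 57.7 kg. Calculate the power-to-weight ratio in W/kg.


P/W = power / mass
= 313 / 57.7
= 5.425 W/kg

5.425 W/kg


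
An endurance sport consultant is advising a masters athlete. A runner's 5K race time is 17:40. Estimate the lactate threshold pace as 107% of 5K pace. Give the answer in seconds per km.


Total race time = 17*60 + 40 = 1060 seconds
5K pace = 1060 / 5 = 212.0 sec/km
LT pace = 212.0 * 1.07 = 226.84 sec/km

226.84 s/km


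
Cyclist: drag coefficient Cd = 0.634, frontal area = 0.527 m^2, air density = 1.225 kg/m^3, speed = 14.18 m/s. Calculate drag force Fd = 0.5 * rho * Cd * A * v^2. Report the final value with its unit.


v^2 = 14.18^2 = 201.0724
Fd = 0.5 * 1.225 * 0.634 * 0.527 * 201.0724
= 41.149 N

41.149 N


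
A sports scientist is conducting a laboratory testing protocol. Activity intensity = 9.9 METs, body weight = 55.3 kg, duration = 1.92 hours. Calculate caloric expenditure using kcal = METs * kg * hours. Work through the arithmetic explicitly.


kcal = 9.9 * 55.3 * 1.92
= 547.47 * 1.92
= 1051.14 kcal

1051.14 kcal


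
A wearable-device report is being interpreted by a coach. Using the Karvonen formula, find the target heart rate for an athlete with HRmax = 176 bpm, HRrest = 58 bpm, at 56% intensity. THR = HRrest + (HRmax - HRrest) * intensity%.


HRR = 176 - 58 = 118
THR = 58 + 118 * 0.56
= 58 + 66.08
= 124.08 bpm

124.08 bpm


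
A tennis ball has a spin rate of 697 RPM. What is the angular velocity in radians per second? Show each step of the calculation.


Convert RPM to rad/s: multiply by 2*pi and divide by 60
omega = 697 * 2 * pi / 60
= 72.99 rad/s

72.99 rad/s


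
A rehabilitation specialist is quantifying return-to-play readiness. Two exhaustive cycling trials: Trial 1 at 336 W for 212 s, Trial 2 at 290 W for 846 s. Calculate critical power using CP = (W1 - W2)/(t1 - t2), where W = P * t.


W1 = 336 * 212 = 71232 J
W2 = 290 * 846 = 245340 J
CP = (71232 - 245340) / (212 - 846)
= -174108 / -634
= 274.62 W

274.62 W


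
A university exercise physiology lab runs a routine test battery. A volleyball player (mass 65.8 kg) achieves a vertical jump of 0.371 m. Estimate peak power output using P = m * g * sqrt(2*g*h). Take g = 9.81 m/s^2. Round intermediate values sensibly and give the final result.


2 * g * h = 2 * 9.81 * 0.371 = 7.27902
sqrt(7.27902) = 2.697966 m/s
P = 65.8 * 9.81 * 2.697966 = 1741.53 W

1741.53 W


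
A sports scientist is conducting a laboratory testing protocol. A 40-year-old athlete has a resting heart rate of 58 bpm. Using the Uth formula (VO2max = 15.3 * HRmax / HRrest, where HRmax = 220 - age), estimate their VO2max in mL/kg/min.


HRmax = 220 - 40 = 180 bpm
Ratio = HRmax / HRrest = 180 / 58 = 3.1034
VO2max = 15.3 * 3.1034 = 47.48 mL/kg/min

47.48 mL/kg/min


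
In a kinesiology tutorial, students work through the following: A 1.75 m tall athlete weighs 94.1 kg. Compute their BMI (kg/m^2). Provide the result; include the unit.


height^2 = 3.0625 m^2
BMI = 94.1 / 3.0625 = 30.73 kg/m^2

30.73 kg/m^2


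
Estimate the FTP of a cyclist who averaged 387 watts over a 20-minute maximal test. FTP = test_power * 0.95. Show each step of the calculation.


FTP = 387 * 0.95 = 367.65 W

367.65 W


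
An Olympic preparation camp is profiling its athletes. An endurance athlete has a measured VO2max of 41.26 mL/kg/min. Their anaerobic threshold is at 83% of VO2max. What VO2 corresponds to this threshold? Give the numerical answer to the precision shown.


Anaerobic threshold VO2 = VO2max * 83%
= 41.26 * 0.83
= 34.25 mL/kg/min

34.25 mL/kg/min


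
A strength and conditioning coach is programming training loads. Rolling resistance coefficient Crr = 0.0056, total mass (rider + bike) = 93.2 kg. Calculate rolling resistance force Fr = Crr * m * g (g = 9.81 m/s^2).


Fr = Crr * m * g
= 0.0056 * 93.2 * 9.81
= 5.12 N

5.12 N


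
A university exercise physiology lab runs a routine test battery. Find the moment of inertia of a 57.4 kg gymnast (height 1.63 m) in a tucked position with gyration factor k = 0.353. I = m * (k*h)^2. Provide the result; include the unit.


Radius of gyration = 0.353 * 1.63 = 0.57539 m
I = 57.4 * 0.57539^2
= 57.4 * 0.331074
= 19.004 kg*m^2

19.004 kg*m^2


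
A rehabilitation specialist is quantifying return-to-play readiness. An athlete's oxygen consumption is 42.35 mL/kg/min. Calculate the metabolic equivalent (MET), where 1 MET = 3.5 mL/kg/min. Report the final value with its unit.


MET = VO2 / 3.5
= 42.35 / 3.5
= 12.1 METs

12.1 METs


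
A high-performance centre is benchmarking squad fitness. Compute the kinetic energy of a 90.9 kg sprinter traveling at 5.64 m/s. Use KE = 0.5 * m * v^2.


Velocity squared = 31.8096
KE = 0.5 * 90.9 * 31.8096 = 1445.75 J

1445.75 J


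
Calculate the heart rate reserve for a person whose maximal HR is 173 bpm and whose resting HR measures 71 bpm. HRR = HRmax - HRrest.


HRmax = 173 bpm
HRrest = 71 bpm
HRR = 173 - 71 = 102 bpm

102 bpm


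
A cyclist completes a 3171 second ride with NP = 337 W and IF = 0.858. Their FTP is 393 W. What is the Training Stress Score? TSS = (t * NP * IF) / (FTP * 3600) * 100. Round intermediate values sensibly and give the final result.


t * NP * IF = 3171 * 337 * 0.858 = 916881.966
FTP * 3600 = 1414800
TSS = (916881.966 / 1414800) * 100 = 64.81

64.81 TSS


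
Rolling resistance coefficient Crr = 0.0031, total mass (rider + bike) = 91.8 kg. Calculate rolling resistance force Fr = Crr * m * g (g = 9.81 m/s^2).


Fr = Crr * m * g
= 0.0031 * 91.8 * 9.81
= 2.792 N

2.792 N


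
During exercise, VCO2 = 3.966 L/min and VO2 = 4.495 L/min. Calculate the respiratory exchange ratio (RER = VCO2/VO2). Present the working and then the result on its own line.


RER = VCO2 / VO2
= 3.966 / 4.495
= 0.8823

0.8823


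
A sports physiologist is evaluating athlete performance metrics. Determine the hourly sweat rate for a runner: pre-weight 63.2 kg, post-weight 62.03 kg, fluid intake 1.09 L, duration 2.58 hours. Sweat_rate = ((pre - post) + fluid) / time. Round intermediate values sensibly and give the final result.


Mass lost = 63.2 - 62.03 = 1.17 kg
Add fluid consumed: 1.17 + 1.09 = 2.26 L total sweat
Sweat rate = 2.26 / 2.58 = 0.876 L/h

0.876 L/h


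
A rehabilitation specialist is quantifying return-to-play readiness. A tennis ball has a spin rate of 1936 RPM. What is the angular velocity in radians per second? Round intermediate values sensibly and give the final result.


Convert RPM to rad/s: multiply by 2*pi and divide by 60
omega = 1936 * 2 * pi / 60
= 202.737 rad/s

202.737 rad/s


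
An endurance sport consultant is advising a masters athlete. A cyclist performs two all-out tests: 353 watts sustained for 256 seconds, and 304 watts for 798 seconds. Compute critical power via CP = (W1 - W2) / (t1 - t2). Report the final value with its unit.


W1 = P1 * t1 = 353 * 256 = 90368 J
W2 = P2 * t2 = 304 * 798 = 242592 J
CP = (90368 - 242592) / (256 - 798)
= 280.86 W

280.86 W


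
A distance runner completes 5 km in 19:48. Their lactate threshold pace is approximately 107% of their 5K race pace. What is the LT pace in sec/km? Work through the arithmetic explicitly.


Convert to seconds: 19 min 48 s = 1188 s
Pace per km = 1188 / 5 = 237.6 s/km
LT pace = 237.6 * 1.07 = 254.23 s/km

254.23 s/km


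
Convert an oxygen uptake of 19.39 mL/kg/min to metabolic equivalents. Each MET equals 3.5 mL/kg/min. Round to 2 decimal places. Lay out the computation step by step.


One MET = 3.5 mL/kg/min
Number of METs = 19.39 / 3.5
= 5.54 METs

5.54 METs


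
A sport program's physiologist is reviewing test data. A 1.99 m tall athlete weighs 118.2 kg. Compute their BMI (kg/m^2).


height^2 = 3.9601 m^2
BMI = 118.2 / 3.9601 = 29.85 kg/m^2

29.85 kg/m^2


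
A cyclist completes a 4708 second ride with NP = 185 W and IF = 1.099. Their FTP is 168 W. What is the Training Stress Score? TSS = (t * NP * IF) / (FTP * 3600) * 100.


t * NP * IF = 4708 * 185 * 1.099 = 957207.02
FTP * 3600 = 604800
TSS = (957207.02 / 604800) * 100 = 158.27

158.27 TSS


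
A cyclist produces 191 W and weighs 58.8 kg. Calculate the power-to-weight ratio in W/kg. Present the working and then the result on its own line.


P/W = power / mass
= 191 / 58.8
= 3.248 W/kg

3.248 W/kg


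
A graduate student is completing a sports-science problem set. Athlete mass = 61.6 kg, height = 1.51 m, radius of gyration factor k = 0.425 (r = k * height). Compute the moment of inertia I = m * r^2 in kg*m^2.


r = k * height = 0.425 * 1.51 = 0.64175 m
r^2 = 0.64175^2 = 0.411843
I = 61.6 * 0.411843 = 25.37 kg*m^2

25.37 kg*m^2


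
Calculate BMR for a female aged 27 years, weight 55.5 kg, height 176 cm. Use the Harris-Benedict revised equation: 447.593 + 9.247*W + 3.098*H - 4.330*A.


Substituting values:
W term = 9.247 * 55.5 = 513.2085
H term = 3.098 * 176 = 545.248
A term = 4.330 * 27 = 116.91
BMR = 1389.14 kcal/day

1389.14 kcal/day


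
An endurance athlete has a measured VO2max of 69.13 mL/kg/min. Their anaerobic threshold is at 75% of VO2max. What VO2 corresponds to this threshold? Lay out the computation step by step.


Anaerobic threshold VO2 = VO2max * 75%
= 69.13 * 0.75
= 51.85 mL/kg/min

51.85 mL/kg/min


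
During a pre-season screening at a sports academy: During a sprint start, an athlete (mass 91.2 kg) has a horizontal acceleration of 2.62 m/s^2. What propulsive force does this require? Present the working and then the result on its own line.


Propulsive force = mass * acceleration
= 91.2 kg * 2.62 m/s^2
= 238.94 N

238.94 N


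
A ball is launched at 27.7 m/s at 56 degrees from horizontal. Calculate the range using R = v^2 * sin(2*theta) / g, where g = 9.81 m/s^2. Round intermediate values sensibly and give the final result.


sin(2 * 56) = sin(112) = 0.927184
v^2 = 27.7^2 = 767.29
R = 767.29 * 0.927184 / 9.81
= 72.52 m

72.52 m


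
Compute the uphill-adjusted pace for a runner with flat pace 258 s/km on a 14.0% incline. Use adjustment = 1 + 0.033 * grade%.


Adjustment factor = 1 + 0.033 * 14.0 = 1.462
Grade-adjusted pace = 258 * 1.462 = 377.2 s/km

377.2 s/km


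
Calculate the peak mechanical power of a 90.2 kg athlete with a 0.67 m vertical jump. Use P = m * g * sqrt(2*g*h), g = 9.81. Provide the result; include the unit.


First, sqrt(2gh) = sqrt(2 * 9.81 * 0.67)
= sqrt(13.1454) = 3.625659 m/s
Power = 90.2 * 9.81 * 3.625659 = 3208.21 W

3208.21 W


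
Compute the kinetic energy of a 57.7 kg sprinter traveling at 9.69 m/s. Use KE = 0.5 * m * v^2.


Velocity squared = 93.8961
KE = 0.5 * 57.7 * 93.8961 = 2708.9 J

2708.9 J


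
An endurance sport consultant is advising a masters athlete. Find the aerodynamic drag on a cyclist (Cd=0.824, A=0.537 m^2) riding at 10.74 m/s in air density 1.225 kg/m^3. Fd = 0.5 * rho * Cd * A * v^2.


Fd = 0.5 * 1.225 * 0.824 * 0.537 * 10.74^2
= 0.5 * 1.225 * 0.824 * 0.537 * 115.3476
= 31.262 N

31.262 N


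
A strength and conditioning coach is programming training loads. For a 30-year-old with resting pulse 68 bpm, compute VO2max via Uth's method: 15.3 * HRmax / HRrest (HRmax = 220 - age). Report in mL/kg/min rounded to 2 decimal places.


Step 1: HRmax = 220 - 30 = 190 bpm
Step 2: Ratio = 190 / 68 = 2.7941
Step 3: VO2max = 15.3 * 2.7941 = 42.75 mL/kg/min

42.75 mL/kg/min


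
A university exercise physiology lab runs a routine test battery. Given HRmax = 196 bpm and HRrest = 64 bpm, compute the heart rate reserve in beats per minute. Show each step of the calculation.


Heart rate reserve = maximum HR minus resting HR
HRR = 196 - 64 = 132 bpm

132 bpm


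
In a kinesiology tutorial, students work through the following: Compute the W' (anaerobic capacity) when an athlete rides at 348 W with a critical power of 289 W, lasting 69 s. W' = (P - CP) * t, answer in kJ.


Above-CP power = 59 W
Duration = 69 s
W' = 59 * 69 = 4071 J
Convert: 4071 / 1000 = 4.071 kJ

4.071 kJ


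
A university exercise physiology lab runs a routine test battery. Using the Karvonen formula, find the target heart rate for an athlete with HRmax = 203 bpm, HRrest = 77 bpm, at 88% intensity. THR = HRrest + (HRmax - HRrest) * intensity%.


HRR = 203 - 77 = 126
THR = 77 + 126 * 0.88
= 77 + 110.88
= 187.88 bpm

187.88 bpm


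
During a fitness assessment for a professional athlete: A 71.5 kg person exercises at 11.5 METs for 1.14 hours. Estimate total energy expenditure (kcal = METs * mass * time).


Energy = METs * mass(kg) * time(h)
= 11.5 * 71.5 * 1.14
= 937.37 kcal

937.37 kcal


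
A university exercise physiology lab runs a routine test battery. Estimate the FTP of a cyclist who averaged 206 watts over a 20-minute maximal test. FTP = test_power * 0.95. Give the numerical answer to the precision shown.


FTP = 206 * 0.95 = 195.7 W

195.7 W


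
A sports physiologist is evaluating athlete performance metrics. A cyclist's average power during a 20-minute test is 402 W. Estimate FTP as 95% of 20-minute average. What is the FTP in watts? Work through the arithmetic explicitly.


FTP = 20-min power * 0.95
= 402 * 0.95
= 381.9 W

381.9 W


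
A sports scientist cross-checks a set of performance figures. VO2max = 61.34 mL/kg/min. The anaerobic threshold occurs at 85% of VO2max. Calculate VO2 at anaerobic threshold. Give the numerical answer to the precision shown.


AT fraction = 85 / 100 = 0.85
AT VO2 = 61.34 * 0.85
= 52.14 mL/kg/min

52.14 mL/kg/min


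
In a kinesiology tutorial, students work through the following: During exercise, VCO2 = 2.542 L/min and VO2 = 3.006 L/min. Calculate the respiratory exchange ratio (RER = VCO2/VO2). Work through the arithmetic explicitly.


RER = VCO2 / VO2
= 2.542 / 3.006
= 0.8456

0.8456


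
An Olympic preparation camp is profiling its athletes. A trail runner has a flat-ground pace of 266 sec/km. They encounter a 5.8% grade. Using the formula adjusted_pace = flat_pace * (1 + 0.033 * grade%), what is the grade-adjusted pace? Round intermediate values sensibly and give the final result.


Grade factor = 1 + 0.033 * 5.8 = 1.1914
Adjusted = 266 * 1.1914 = 316.91 sec/km

316.91 s/km


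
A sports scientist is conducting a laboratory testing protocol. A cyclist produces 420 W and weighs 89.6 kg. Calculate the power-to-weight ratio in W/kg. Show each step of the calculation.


P/W = power / mass
= 420 / 89.6
= 4.688 W/kg

4.688 W/kg


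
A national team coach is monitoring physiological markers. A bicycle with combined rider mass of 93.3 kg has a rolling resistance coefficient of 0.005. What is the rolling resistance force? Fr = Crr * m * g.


Fr = 0.005 * 93.3 * 9.81
= 0.4665 * 9.81
= 4.576 N

4.576 N


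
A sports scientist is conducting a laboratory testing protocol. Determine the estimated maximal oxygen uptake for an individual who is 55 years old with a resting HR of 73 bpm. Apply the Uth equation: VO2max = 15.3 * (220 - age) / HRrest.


HRmax = 220 - 55 = 165
VO2max = 15.3 * (165 / 73)
= 15.3 * 2.2603
= 34.58 mL/kg/min

34.58 mL/kg/min


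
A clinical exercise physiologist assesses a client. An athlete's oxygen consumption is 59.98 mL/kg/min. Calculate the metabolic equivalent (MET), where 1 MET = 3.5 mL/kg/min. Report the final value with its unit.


MET = VO2 / 3.5
= 59.98 / 3.5
= 17.14 METs

17.14 METs


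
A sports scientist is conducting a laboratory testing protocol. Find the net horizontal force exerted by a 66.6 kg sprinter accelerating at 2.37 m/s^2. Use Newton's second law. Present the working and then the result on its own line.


Newton's second law: F = m * a
F = 66.6 * 2.37 = 157.84 N

157.84 N


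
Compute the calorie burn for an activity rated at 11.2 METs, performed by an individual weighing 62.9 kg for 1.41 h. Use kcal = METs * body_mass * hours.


Product of METs and mass = 11.2 * 62.9 = 704.48
Total kcal = 704.48 * 1.41 = 993.32 kcal

993.32 kcal


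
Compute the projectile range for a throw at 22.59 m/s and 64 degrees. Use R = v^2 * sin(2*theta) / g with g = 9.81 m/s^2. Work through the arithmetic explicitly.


Two times the angle = 128 degrees
sin(128) = 0.788011
R = 510.3081 * 0.788011 / 9.81 = 40.992 m

40.992 m


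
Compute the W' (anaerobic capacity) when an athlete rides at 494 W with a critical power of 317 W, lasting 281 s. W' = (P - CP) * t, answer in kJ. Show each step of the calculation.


Above-CP power = 177 W
Duration = 281 s
W' = 177 * 281 = 49737 J
Convert: 49737 / 1000 = 49.737 kJ

49.737 kJ
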